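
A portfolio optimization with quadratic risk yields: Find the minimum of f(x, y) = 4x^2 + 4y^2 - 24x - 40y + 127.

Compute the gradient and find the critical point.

f(x,y) = 4x^2 + 4y^2 - 24x - 40y + 127
df/dx = 8x + (-24) = 0  =>  x = 3
df/dy = 8y + (-40) = 0  =>  y = 5
f(3, 5) = 4*(3)^2 + 4*(5)^2 + -24*(3) + -40*(5) + 127 = -9
Hessian is diagonal with entries 8, 8 > 0, so this is a minimum.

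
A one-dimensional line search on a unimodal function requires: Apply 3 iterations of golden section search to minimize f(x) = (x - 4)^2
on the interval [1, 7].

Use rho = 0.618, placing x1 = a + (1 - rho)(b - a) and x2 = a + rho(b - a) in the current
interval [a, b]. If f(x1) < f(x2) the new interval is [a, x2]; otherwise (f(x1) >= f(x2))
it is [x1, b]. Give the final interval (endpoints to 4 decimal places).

Golden section search for min of f(x) = (x - 4)^2 on [1, 7].
Each step: x1 = a + (1 - rho)(b - a), x2 = a + rho(b - a); if f(x1) < f(x2) keep [a, x2], otherwise keep [x1, b].
Step 1: [1.0000, 7.0000], x1=3.2920 (f=0.5013), x2=4.7080 (f=0.5013); f(x1) = f(x2) (tie, not '<') => keep [3.2920, 7.0000]
Step 2: [3.2920, 7.0000], x1=4.7085 (f=0.5019), x2=5.5835 (f=2.5076); f(x1) < f(x2) => keep [3.2920, 5.5835]
Step 3: [3.2920, 5.5835], x1=4.1674 (f=0.0280), x2=4.7082 (f=0.5015); f(x1) < f(x2) => keep [3.2920, 4.7082]
Final interval: [3.2920, 4.7082]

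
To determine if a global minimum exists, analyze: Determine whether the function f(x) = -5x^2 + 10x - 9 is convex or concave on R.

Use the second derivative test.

f(x) = -5x^2 + 10x - 9
f'(x) = -10x + 10
f''(x) = -10
Since f''(x) = -10 < 0 for all x, f is concave on R.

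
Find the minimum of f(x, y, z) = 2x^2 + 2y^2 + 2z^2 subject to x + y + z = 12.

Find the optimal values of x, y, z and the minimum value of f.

Using Lagrange multipliers on f = 2x^2 + 2y^2 + 2z^2 with constraint x + y + z = 12:
Conditions: 2*2*x = lambda, 2*2*y = lambda, 2*2*z = lambda
So x = lambda/4, y = lambda/4, z = lambda/4
Substituting into constraint: lambda * (3/4) = 12
lambda = 16
x = 4, y = 4, z = 4
Minimum value = 96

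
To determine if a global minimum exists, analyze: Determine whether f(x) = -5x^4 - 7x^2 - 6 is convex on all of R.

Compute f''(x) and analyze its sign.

f(x) = -5x^4 - 7x^2 - 6
f'(x) = -20x^3 + -14x
f''(x) = -60x^2 + -14
f''(x) = -60x^2 + -14 <= -14 < 0 for all x
Therefore, f is concave on R.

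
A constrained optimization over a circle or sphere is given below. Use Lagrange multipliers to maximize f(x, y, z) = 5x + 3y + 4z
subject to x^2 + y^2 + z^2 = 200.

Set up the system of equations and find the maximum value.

Lagrange conditions: 5 = 2*lambda*x, 3 = 2*lambda*y, 4 = 2*lambda*z
So x:5 = y:3 = z:4, i.e. x = 5t, y = 3t, z = 4t
Constraint: t^2*(5^2 + 3^2 + 4^2) = 200
  t^2 * 50 = 200  =>  t = sqrt(4)
Maximum = 5*5t + 3*3t + 4*4t = 50*sqrt(4) = 100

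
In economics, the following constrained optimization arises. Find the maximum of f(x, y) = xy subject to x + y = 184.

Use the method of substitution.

Substitute y = 184 - x into f(x,y) = xy:
g(x) = x(184 - x) = 184x - x^2
g'(x) = 184 - 2x = 0  =>  x = 92
y = 184 - 92 = 92
Maximum value = 92 * 92 = 8464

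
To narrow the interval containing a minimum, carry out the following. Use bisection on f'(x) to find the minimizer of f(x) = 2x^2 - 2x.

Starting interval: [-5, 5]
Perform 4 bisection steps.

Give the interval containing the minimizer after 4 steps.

Finding critical point of f(x) = 2x^2 - 2x using bisection on f'(x) = 4x + -2.
f'(x) = 0 when x = 1/2.
Starting interval: [-5, 5]
Step 1: mid = 0, f'(mid) = -2, new interval = [0, 5]
Step 2: mid = 5/2, f'(mid) = 8, new interval = [0, 5/2]
Step 3: mid = 5/4, f'(mid) = 3, new interval = [0, 5/4]
Step 4: mid = 5/8, f'(mid) = 1/2, new interval = [0, 5/8]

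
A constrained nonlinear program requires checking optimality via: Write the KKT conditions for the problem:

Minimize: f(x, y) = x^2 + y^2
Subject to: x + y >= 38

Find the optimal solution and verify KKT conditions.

KKT conditions for min x^2 + y^2 s.t. x + y >= 38:
Stationarity: 2x = mu, 2y = mu
So x = y = mu/2.
Complementary slackness: mu*(x + y - 38) = 0
Primal feasibility: x + y >= 38; dual feasibility: mu >= 0
If mu = 0 then x = y = 0, but 0 + 0 < 38 is infeasible, so the constraint is active.
Constraint active: x + y = 2*(mu/2) = 38 => mu = 38
x = y = 19, f = 722
Verify: stationarity 2*19 = 38 = mu; primal 19 + 19 = 38 >= 38; dual mu = 38 >= 0; complementary slackness 38*(38 - 38) = 0. All KKT conditions hold.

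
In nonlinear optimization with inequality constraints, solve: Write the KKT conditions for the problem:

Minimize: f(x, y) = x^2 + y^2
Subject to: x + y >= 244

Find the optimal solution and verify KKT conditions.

KKT conditions for min x^2 + y^2 s.t. x + y >= 244:
Stationarity: 2x = mu, 2y = mu
So x = y = mu/2.
Complementary slackness: mu*(x + y - 244) = 0
Primal feasibility: x + y >= 244; dual feasibility: mu >= 0
If mu = 0 then x = y = 0, but 0 + 0 < 244 is infeasible, so the constraint is active.
Constraint active: x + y = 2*(mu/2) = 244 => mu = 244
x = y = 122, f = 29768
Verify: stationarity 2*122 = 244 = mu; primal 122 + 122 = 244 >= 244; dual mu = 244 >= 0; complementary slackness 244*(244 - 244) = 0. All KKT conditions hold.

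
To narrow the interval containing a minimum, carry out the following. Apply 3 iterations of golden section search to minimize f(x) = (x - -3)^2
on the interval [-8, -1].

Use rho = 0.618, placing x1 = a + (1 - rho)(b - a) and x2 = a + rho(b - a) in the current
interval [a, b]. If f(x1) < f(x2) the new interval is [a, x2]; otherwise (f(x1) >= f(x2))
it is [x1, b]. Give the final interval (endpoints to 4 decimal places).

Golden section search for min of f(x) = (x - -3)^2 on [-8, -1].
Each step: x1 = a + (1 - rho)(b - a), x2 = a + rho(b - a); if f(x1) < f(x2) keep [a, x2], otherwise keep [x1, b].
Step 1: [-8.0000, -1.0000], x1=-5.3260 (f=5.4103), x2=-3.6740 (f=0.4543); f(x1) > f(x2) => keep [-5.3260, -1.0000]
Step 2: [-5.3260, -1.0000], x1=-3.6735 (f=0.4536), x2=-2.6525 (f=0.1207); f(x1) > f(x2) => keep [-3.6735, -1.0000]
Step 3: [-3.6735, -1.0000], x1=-2.6522 (f=0.1210), x2=-2.0213 (f=0.9579); f(x1) < f(x2) => keep [-3.6735, -2.0213]
Final interval: [-3.6735, -2.0213]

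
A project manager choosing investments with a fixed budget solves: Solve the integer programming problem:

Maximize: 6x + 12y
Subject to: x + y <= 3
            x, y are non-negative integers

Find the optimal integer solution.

Objective: 6x + 12y, constraint: x + y <= 3
Coefficient of y is 12 > coefficient of x is 6, so allocate the entire budget to y.
Optimal: x = 0, y = 3, value = 36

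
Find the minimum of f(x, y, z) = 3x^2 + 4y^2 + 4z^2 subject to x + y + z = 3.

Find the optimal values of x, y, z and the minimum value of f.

Using Lagrange multipliers on f = 3x^2 + 4y^2 + 4z^2 with constraint x + y + z = 3:
Conditions: 2*3*x = lambda, 2*4*y = lambda, 2*4*z = lambda
So x = lambda/6, y = lambda/8, z = lambda/8
Substituting into constraint: lambda * (5/12) = 3
lambda = 36/5
x = 6/5, y = 9/10, z = 9/10
Minimum value = 54/5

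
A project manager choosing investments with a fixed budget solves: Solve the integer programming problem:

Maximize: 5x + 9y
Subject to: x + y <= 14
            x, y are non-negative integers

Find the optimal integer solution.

Objective: 5x + 9y, constraint: x + y <= 14
Coefficient of y is 9 > coefficient of x is 5, so allocate the entire budget to y.
Optimal: x = 0, y = 14, value = 126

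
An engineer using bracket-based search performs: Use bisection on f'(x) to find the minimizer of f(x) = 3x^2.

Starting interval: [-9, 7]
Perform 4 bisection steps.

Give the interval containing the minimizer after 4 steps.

Finding critical point of f(x) = 3x^2 using bisection on f'(x) = 6x + 0.
f'(x) = 0 when x = 0.
Starting interval: [-9, 7]
Step 1: mid = -1, f'(mid) = -6, new interval = [-1, 7]
Step 2: mid = 3, f'(mid) = 18, new interval = [-1, 3]
Step 3: mid = 1, f'(mid) = 6, new interval = [-1, 1]
Step 4: mid = 0, f'(mid) = 0, new interval = [0, 0]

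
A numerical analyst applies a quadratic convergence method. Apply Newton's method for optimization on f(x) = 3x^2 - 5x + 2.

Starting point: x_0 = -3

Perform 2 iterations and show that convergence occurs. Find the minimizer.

f(x) = 3x^2 - 5x + 2, f'(x) = 6x + (-5), f''(x) = 6
Step 1: f'(-3) = -23, x_1 = -3 - -23/6 = 5/6
Step 2: f'(5/6) = 0, x_2 = 5/6 (converged)
Newton's method converges in 1 step for quadratics.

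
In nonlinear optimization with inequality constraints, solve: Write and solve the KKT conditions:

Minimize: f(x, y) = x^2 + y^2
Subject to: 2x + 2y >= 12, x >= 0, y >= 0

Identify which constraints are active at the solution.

KKT conditions for min x^2 + y^2 s.t. 2x + 2y >= 12, x >= 0, y >= 0:
Stationarity: 2x = mu*2 + mu_x, 2y = mu*2 + mu_y, with mu, mu_x, mu_y >= 0
Complementary slackness: mu*(2x + 2y - 12) = 0, mu_x*x = 0, mu_y*y = 0
(0, 0) is infeasible (2*0 + 2*0 < 12), so if mu = 0 stationarity would force x = mu_x/2 >= 0, y = mu_y/2 >= 0 with mu_x*x = mu_y*y = 0, i.e. x = y = 0: contradiction. Hence mu > 0 and 2x + 2y = 12 is active.
Try x > 0, y > 0 (so mu_x = mu_y = 0): x = 2*mu/2, y = 2*mu/2
Substitute: 2*(2*mu/2) + 2*(2*mu/2) = 12
  mu*8/2 = 12 => mu = 3
x* = 3 > 0, y* = 3 > 0, consistent with mu_x = mu_y = 0.
f is convex and the constraints are linear, so this KKT point is the global minimum.
f* = 18
Active constraints: 2x + 2y >= 12 (holds with equality, mu = 3 > 0); x >= 0 and y >= 0 are inactive (mu_x = mu_y = 0).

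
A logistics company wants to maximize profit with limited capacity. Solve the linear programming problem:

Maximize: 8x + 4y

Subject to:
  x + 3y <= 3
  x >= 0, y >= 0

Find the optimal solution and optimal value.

The feasible region has vertices at [(0, 0), (3, 0), (0, 1)].
Checking objective 8x + 4y at each vertex:
  (0, 0): 8*0 + 4*0 = 0
  (3, 0): 8*3 + 4*0 = 24
  (0, 1): 8*0 + 4*1 = 4
Maximum is 24 at (3, 0).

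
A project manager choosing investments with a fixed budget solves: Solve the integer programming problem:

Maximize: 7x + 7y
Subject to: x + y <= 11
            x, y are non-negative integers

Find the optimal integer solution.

Objective: 7x + 7y, constraint: x + y <= 11
Coefficient of x is 7 >= coefficient of y is 7, so allocate the entire budget to x.
Optimal: x = 11, y = 0, value = 77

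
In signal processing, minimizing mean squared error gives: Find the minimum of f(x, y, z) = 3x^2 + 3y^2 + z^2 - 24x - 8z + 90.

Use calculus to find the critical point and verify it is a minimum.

f(x,y,z) = 3x^2 + 3y^2 + z^2 - 24x - 8z + 90
df/dx = 6x + (-24) = 0 => x = 4
df/dy = 6y + (0) = 0 => y = 0
df/dz = 2z + (-8) = 0 => z = 4
f(4,0,4) = 3*(4)^2 + 3*(0)^2 + 1*(4)^2 + -24*(4) + -8*(4) + 90 = 26
Hessian is diagonal with entries 6, 6, 2 > 0, confirmed minimum.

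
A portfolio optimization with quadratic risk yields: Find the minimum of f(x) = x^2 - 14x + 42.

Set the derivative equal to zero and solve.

f(x) = x^2 - 14x + 42
f'(x) = 2x + (-14) = 0
x = 14/2 = 7
f(7) = -7
Since f''(x) = 2 > 0, this is a minimum.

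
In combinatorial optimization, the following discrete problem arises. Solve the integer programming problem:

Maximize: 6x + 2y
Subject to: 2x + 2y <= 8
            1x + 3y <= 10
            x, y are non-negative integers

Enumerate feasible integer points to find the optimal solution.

Constraint 1: 2x + 2y <= 8
Constraint 2: 1x + 3y <= 10
Feasible x range (need y >= 0): 0 <= x <= min(8/2, 10/1) => x in {0, ..., 4}.
Enumerate feasible integer points row by row (the coefficient of y is 2 > 0, so for each x the largest feasible y gives the best value):
  x = 0: y <= min((8 - 2*0)/2, (10 - 1*0)/3) => y in {0, ..., 3}; best 6*0 + 2*3 = 6
  x = 1: y <= min((8 - 2*1)/2, (10 - 1*1)/3) => y in {0, ..., 3}; best 6*1 + 2*3 = 12
  x = 2: y <= min((8 - 2*2)/2, (10 - 1*2)/3) => y in {0, ..., 2}; best 6*2 + 2*2 = 16
  x = 3: y <= min((8 - 2*3)/2, (10 - 1*3)/3) => y in {0, ..., 1}; best 6*3 + 2*1 = 20
  x = 4: y <= min((8 - 2*4)/2, (10 - 1*4)/3) => y in {0}; best 6*4 + 2*0 = 24
The maximum 6x + 2y = 24 is achieved at x = 4, y = 0.
Check: 2*4 + 2*0 = 8 <= 8 and 1*4 + 3*0 = 4 <= 10.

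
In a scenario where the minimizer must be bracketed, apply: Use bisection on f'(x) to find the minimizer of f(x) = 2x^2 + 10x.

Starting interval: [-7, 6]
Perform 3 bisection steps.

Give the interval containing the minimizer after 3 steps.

Finding critical point of f(x) = 2x^2 + 10x using bisection on f'(x) = 4x + 10.
f'(x) = 0 when x = -5/2.
Starting interval: [-7, 6]
Step 1: mid = -1/2, f'(mid) = 8, new interval = [-7, -1/2]
Step 2: mid = -15/4, f'(mid) = -5, new interval = [-15/4, -1/2]
Step 3: mid = -17/8, f'(mid) = 3/2, new interval = [-15/4, -17/8]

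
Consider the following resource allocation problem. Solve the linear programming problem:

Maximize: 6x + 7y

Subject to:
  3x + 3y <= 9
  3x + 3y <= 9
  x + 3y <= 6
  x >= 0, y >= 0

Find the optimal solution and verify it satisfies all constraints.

Feasible vertices: (0, 0), (0, 2), (3/2, 3/2), (3, 0)
Objective 6x + 7y at each vertex:
  (0, 0): 0
  (0, 2): 14
  (3/2, 3/2): 39/2
  (3, 0): 18
Maximum is 39/2 at (3/2, 3/2).
Verify constraints at (x, y) = (3/2, 3/2):
  3*(3/2) + 3*(3/2) = 9 <= 9 (active)
  3*(3/2) + 3*(3/2) = 9 <= 9 (active)
  1*(3/2) + 3*(3/2) = 6 <= 6 (active)
  x = 3/2 >= 0, y = 3/2 >= 0. All constraints satisfied.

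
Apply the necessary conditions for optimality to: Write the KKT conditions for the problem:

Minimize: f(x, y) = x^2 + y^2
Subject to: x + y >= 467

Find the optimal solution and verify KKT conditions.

KKT conditions for min x^2 + y^2 s.t. x + y >= 467:
Stationarity: 2x = mu, 2y = mu
So x = y = mu/2.
Complementary slackness: mu*(x + y - 467) = 0
Primal feasibility: x + y >= 467; dual feasibility: mu >= 0
If mu = 0 then x = y = 0, but 0 + 0 < 467 is infeasible, so the constraint is active.
Constraint active: x + y = 2*(mu/2) = 467 => mu = 467
x = y = 467/2, f = 218089/2
Verify: stationarity 2*(467/2) = 467 = mu; primal 467/2 + 467/2 = 467 >= 467; dual mu = 467 >= 0; complementary slackness 467*(467 - 467) = 0. All KKT conditions hold.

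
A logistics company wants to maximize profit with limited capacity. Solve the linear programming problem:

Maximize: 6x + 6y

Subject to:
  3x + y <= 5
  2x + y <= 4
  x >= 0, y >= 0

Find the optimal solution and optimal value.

Feasible vertices: (0, 0), (0, 4), (1, 2), (5/3, 0)
Objective 6x + 6y at each:
  (0, 0): 0
  (0, 4): 24
  (1, 2): 18
  (5/3, 0): 10
Maximum is 24 at (0, 4).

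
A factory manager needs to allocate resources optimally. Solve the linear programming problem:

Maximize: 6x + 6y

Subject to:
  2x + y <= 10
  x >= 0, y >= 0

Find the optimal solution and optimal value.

The feasible region has vertices at [(0, 0), (5, 0), (0, 10)].
Checking objective 6x + 6y at each vertex:
  (0, 0): 6*0 + 6*0 = 0
  (5, 0): 6*5 + 6*0 = 30
  (0, 10): 6*0 + 6*10 = 60
Maximum is 60 at (0, 10).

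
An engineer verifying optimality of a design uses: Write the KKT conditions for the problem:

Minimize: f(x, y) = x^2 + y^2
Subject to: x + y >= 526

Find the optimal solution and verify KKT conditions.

KKT conditions for min x^2 + y^2 s.t. x + y >= 526:
Stationarity: 2x = mu, 2y = mu
So x = y = mu/2.
Complementary slackness: mu*(x + y - 526) = 0
Primal feasibility: x + y >= 526; dual feasibility: mu >= 0
If mu = 0 then x = y = 0, but 0 + 0 < 526 is infeasible, so the constraint is active.
Constraint active: x + y = 2*(mu/2) = 526 => mu = 526
x = y = 263, f = 138338
Verify: stationarity 2*263 = 526 = mu; primal 263 + 263 = 526 >= 526; dual mu = 526 >= 0; complementary slackness 526*(526 - 526) = 0. All KKT conditions hold.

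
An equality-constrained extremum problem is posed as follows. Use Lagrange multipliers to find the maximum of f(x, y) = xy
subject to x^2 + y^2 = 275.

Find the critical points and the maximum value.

Lagrange conditions: y = 2*lambda*x and x = 2*lambda*y
If x = 0 then y = 0, violating the constraint, so x, y != 0.
Dividing: y/x = x/y => x^2 = y^2 => y = x or y = -x
Constraint: 2x^2 = 275 => x^2 = 275/2 => x = +/-sqrt(275/2)
Critical points: (sqrt(275/2), sqrt(275/2)), (-sqrt(275/2), -sqrt(275/2)), (sqrt(275/2), -sqrt(275/2)), (-sqrt(275/2), sqrt(275/2))
  y = x:  xy = x^2 = 275/2  at (sqrt(275/2), sqrt(275/2)) and (-sqrt(275/2), -sqrt(275/2))
  y = -x: xy = -x^2 = -275/2 at (sqrt(275/2), -sqrt(275/2)) and (-sqrt(275/2), sqrt(275/2))
Maximum xy = 275/2 at (sqrt(275/2), sqrt(275/2)) and (-sqrt(275/2), -sqrt(275/2))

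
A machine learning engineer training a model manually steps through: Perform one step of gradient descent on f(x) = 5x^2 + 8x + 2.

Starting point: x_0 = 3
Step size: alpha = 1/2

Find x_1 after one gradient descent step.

f(x) = 5x^2 + 8x + 2
f'(x) = 10x + 8
f'(3) = 10*3 + (8) = 38
x_1 = x_0 - alpha * f'(x_0) = 3 - 1/2 * 38 = -16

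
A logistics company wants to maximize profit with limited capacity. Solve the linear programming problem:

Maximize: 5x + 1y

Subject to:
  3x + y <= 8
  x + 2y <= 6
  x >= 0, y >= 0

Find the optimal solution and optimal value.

Feasible vertices: (0, 0), (0, 3), (2, 2), (8/3, 0)
Objective 5x + 1y at each:
  (0, 0): 0
  (0, 3): 3
  (2, 2): 12
  (8/3, 0): 40/3
Maximum is 40/3 at (8/3, 0).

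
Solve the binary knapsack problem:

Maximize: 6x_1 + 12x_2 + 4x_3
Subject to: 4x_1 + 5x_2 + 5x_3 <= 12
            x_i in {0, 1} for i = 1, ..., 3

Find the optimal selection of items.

Items: item 1 (v=6, w=4), item 2 (v=12, w=5), item 3 (v=4, w=5)
Capacity: 12
Checking all 8 subsets (w = total weight, v = total value):
  {}: w = 0, v = 0
  {1}: w = 4, v = 6
  {2}: w = 5, v = 12
  {3}: w = 5, v = 4
  {1, 2}: w = 9, v = 18
  {1, 3}: w = 9, v = 10
  {2, 3}: w = 10, v = 16
  {1, 2, 3}: w = 14 > 12, infeasible
Best feasible subset: items [1, 2]
Total weight: 9 <= 12, total value: 18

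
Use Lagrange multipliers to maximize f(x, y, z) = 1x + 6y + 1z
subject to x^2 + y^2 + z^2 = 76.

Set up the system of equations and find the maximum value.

Lagrange conditions: 1 = 2*lambda*x, 6 = 2*lambda*y, 1 = 2*lambda*z
So x:1 = y:6 = z:1, i.e. x = 1t, y = 6t, z = 1t
Constraint: t^2*(1^2 + 6^2 + 1^2) = 76
  t^2 * 38 = 76  =>  t = sqrt(2)
Maximum = 1*1t + 6*6t + 1*1t = 38*sqrt(2) = sqrt(2888)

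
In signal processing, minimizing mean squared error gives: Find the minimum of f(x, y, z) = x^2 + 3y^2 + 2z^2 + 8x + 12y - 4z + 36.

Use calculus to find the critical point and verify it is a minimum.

f(x,y,z) = x^2 + 3y^2 + 2z^2 + 8x + 12y - 4z + 36
df/dx = 2x + (8) = 0 => x = -4
df/dy = 6y + (12) = 0 => y = -2
df/dz = 4z + (-4) = 0 => z = 1
f(-4,-2,1) = 1*(-4)^2 + 3*(-2)^2 + 2*(1)^2 + 8*(-4) + 12*(-2) + -4*(1) + 36 = 6
Hessian is diagonal with entries 2, 6, 4 > 0, confirmed minimum.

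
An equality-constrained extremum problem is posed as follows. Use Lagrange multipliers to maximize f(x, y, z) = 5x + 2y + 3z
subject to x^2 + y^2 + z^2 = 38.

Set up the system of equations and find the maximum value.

Lagrange conditions: 5 = 2*lambda*x, 2 = 2*lambda*y, 3 = 2*lambda*z
So x:5 = y:2 = z:3, i.e. x = 5t, y = 2t, z = 3t
Constraint: t^2*(5^2 + 2^2 + 3^2) = 38
  t^2 * 38 = 38  =>  t = sqrt(1)
Maximum = 5*5t + 2*2t + 3*3t = 38*sqrt(1) = 38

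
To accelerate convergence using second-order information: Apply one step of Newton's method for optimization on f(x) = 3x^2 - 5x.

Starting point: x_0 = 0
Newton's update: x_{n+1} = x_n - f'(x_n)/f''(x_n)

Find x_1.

f(x) = 3x^2 - 5x
f'(x) = 6x + (-5), f''(x) = 6
Newton step: x_1 = x_0 - f'(x_0)/f''(x_0)
f'(0) = -5
x_1 = 0 - -5/6 = 5/6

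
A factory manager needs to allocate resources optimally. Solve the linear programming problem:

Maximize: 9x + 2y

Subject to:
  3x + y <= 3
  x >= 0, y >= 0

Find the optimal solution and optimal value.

The feasible region has vertices at [(0, 0), (1, 0), (0, 3)].
Checking objective 9x + 2y at each vertex:
  (0, 0): 9*0 + 2*0 = 0
  (1, 0): 9*1 + 2*0 = 9
  (0, 3): 9*0 + 2*3 = 6
Maximum is 9 at (1, 0).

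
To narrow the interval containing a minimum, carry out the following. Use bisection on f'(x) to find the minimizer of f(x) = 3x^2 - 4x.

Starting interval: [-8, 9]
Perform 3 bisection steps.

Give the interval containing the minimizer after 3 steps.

Finding critical point of f(x) = 3x^2 - 4x using bisection on f'(x) = 6x + -4.
f'(x) = 0 when x = 2/3.
Starting interval: [-8, 9]
Step 1: mid = 1/2, f'(mid) = -1, new interval = [1/2, 9]
Step 2: mid = 19/4, f'(mid) = 49/2, new interval = [1/2, 19/4]
Step 3: mid = 21/8, f'(mid) = 47/4, new interval = [1/2, 21/8]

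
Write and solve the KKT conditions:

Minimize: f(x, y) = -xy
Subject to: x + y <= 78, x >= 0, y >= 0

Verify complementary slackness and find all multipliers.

Problem: min -xy s.t. x + y <= 78 (multiplier lambda), x >= 0 (mu_x), y >= 0 (mu_y)
KKT stationarity: -y + lambda - mu_x = 0, -x + lambda - mu_y = 0, with lambda, mu_x, mu_y >= 0
Complementary slackness: lambda*(x + y - 78) = 0, mu_x*x = 0, mu_y*y = 0
If lambda = 0: y = -mu_x <= 0 and x = -mu_y <= 0 force x = y = 0 with f = 0; but x = y = 39 is feasible with f = -1521 < 0, so this is not the minimum. Hence lambda > 0 and x + y = 78.
Try x > 0, y > 0 (so mu_x = mu_y = 0): y = lambda, x = lambda => x = y = lambda
x + y = 78 => 2*lambda = 78 => lambda = 39
x* = y* = 39 > 0, consistent with mu_x = mu_y = 0.
(Any feasible point with x = 0 or y = 0 has f = 0 > -1521, so the minimum is not on those boundaries.)
min(-xy) = -1521 (i.e. max xy = 1521)
Multipliers: lambda = 39, mu_x = 0, mu_y = 0
Complementary slackness: lambda*(x + y - 78) = 39*(39 + 39 - 78) = 0, mu_x*x = 0*39 = 0, mu_y*y = 0*39 = 0. Satisfied.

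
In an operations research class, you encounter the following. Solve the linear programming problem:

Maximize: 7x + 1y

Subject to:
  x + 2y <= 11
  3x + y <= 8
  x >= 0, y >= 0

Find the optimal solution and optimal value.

Feasible vertices: (0, 0), (0, 11/2), (1, 5), (8/3, 0)
Objective 7x + 1y at each:
  (0, 0): 0
  (0, 11/2): 11/2
  (1, 5): 12
  (8/3, 0): 56/3
Maximum is 56/3 at (8/3, 0).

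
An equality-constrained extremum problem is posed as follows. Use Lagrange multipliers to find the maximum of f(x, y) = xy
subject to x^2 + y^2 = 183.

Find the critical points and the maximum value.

Lagrange conditions: y = 2*lambda*x and x = 2*lambda*y
If x = 0 then y = 0, violating the constraint, so x, y != 0.
Dividing: y/x = x/y => x^2 = y^2 => y = x or y = -x
Constraint: 2x^2 = 183 => x^2 = 183/2 => x = +/-sqrt(183/2)
Critical points: (sqrt(183/2), sqrt(183/2)), (-sqrt(183/2), -sqrt(183/2)), (sqrt(183/2), -sqrt(183/2)), (-sqrt(183/2), sqrt(183/2))
  y = x:  xy = x^2 = 183/2  at (sqrt(183/2), sqrt(183/2)) and (-sqrt(183/2), -sqrt(183/2))
  y = -x: xy = -x^2 = -183/2 at (sqrt(183/2), -sqrt(183/2)) and (-sqrt(183/2), sqrt(183/2))
Maximum xy = 183/2 at (sqrt(183/2), sqrt(183/2)) and (-sqrt(183/2), -sqrt(183/2))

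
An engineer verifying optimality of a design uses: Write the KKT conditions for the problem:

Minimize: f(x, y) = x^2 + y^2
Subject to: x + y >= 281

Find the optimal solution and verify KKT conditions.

KKT conditions for min x^2 + y^2 s.t. x + y >= 281:
Stationarity: 2x = mu, 2y = mu
So x = y = mu/2.
Complementary slackness: mu*(x + y - 281) = 0
Primal feasibility: x + y >= 281; dual feasibility: mu >= 0
If mu = 0 then x = y = 0, but 0 + 0 < 281 is infeasible, so the constraint is active.
Constraint active: x + y = 2*(mu/2) = 281 => mu = 281
x = y = 281/2, f = 78961/2
Verify: stationarity 2*(281/2) = 281 = mu; primal 281/2 + 281/2 = 281 >= 281; dual mu = 281 >= 0; complementary slackness 281*(281 - 281) = 0. All KKT conditions hold.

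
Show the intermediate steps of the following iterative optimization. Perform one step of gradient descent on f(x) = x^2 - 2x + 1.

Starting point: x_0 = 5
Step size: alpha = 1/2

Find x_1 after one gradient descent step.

f(x) = x^2 - 2x + 1
f'(x) = 2x - 2
f'(5) = 2*5 + (-2) = 8
x_1 = x_0 - alpha * f'(x_0) = 5 - 1/2 * 8 = 1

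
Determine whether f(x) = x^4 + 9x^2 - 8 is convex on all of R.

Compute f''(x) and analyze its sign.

f(x) = x^4 + 9x^2 - 8
f'(x) = 4x^3 + 18x
f''(x) = 12x^2 + 18
f''(x) = 12x^2 + 18 >= 18 > 0 for all x
Therefore, f is convex on R.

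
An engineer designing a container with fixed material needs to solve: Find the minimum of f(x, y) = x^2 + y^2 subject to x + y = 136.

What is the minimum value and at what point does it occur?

Substitute y = 136 - x into f(x,y) = x^2 + y^2:
g(x) = x^2 + (136 - x)^2 = 2x^2 - 272x + 18496
g'(x) = 4x - 272 = 0  =>  x = 68
y = 136 - 68 = 68
Minimum value = 68^2 + 68^2 = 9248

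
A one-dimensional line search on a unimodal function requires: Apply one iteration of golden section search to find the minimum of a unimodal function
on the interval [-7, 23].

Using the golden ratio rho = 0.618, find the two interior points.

Golden section search on [-7, 23].
Golden ratio rho = 0.618 (approx).
Interior points:
  x_1 = -7 + (1-0.618)*30 = 4.4600
  x_2 = -7 + 0.618*30 = 11.5400
Compare f(x_1) and f(x_2) to determine which subinterval to keep.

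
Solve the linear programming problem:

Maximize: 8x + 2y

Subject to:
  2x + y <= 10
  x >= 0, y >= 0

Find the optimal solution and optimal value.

The feasible region has vertices at [(0, 0), (5, 0), (0, 10)].
Checking objective 8x + 2y at each vertex:
  (0, 0): 8*0 + 2*0 = 0
  (5, 0): 8*5 + 2*0 = 40
  (0, 10): 8*0 + 2*10 = 20
Maximum is 40 at (5, 0).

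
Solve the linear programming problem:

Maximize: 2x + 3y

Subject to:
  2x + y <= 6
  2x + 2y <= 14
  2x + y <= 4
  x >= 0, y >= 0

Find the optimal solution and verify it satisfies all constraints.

Feasible vertices: (0, 0), (0, 4), (2, 0)
Objective 2x + 3y at each vertex:
  (0, 0): 0
  (0, 4): 12
  (2, 0): 4
Maximum is 12 at (0, 4).
Verify constraints at (x, y) = (0, 4):
  2*0 + 1*4 = 4 <= 6
  2*0 + 2*4 = 8 <= 14
  2*0 + 1*4 = 4 <= 4 (active)
  x = 0 >= 0, y = 4 >= 0. All constraints satisfied.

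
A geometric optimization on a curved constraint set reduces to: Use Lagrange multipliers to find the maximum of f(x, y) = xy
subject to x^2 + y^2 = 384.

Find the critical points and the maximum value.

Lagrange conditions: y = 2*lambda*x and x = 2*lambda*y
If x = 0 then y = 0, violating the constraint, so x, y != 0.
Dividing: y/x = x/y => x^2 = y^2 => y = x or y = -x
Constraint: 2x^2 = 384 => x^2 = 192 => x = +/-sqrt(192)
Critical points: (sqrt(192), sqrt(192)), (-sqrt(192), -sqrt(192)), (sqrt(192), -sqrt(192)), (-sqrt(192), sqrt(192))
  y = x:  xy = x^2 = 192  at (sqrt(192), sqrt(192)) and (-sqrt(192), -sqrt(192))
  y = -x: xy = -x^2 = -192 at (sqrt(192), -sqrt(192)) and (-sqrt(192), sqrt(192))
Maximum xy = 192 at (sqrt(192), sqrt(192)) and (-sqrt(192), -sqrt(192))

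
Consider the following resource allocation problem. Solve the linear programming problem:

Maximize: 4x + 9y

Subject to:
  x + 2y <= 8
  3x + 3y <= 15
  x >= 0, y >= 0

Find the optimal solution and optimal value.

Feasible vertices: (0, 0), (0, 4), (2, 3), (5, 0)
Objective 4x + 9y at each:
  (0, 0): 0
  (0, 4): 36
  (2, 3): 35
  (5, 0): 20
Maximum is 36 at (0, 4).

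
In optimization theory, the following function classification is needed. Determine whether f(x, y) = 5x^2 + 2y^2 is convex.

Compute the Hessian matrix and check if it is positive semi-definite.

f(x,y) = 5x^2 + 2y^2
Hessian H = [[10, 0], [0, 4]]
trace(H) = 14, det(H) = 40
Eigenvalues: (14 +/- sqrt(36)) / 2 = 10, 4
Since both eigenvalues > 0, f is convex.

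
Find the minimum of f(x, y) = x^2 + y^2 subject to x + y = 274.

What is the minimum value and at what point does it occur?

Substitute y = 274 - x into f(x,y) = x^2 + y^2:
g(x) = x^2 + (274 - x)^2 = 2x^2 - 548x + 75076
g'(x) = 4x - 548 = 0  =>  x = 137
y = 274 - 137 = 137
Minimum value = 137^2 + 137^2 = 37538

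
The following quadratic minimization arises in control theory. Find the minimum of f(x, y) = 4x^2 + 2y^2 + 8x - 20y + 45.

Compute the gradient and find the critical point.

f(x,y) = 4x^2 + 2y^2 + 8x - 20y + 45
df/dx = 8x + (8) = 0  =>  x = -1
df/dy = 4y + (-20) = 0  =>  y = 5
f(-1, 5) = 4*(-1)^2 + 2*(5)^2 + 8*(-1) + -20*(5) + 45 = -9
Hessian is diagonal with entries 8, 4 > 0, so this is a minimum.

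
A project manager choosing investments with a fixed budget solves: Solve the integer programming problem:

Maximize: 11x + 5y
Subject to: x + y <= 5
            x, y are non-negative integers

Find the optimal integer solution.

Objective: 11x + 5y, constraint: x + y <= 5
Coefficient of x is 11 >= coefficient of y is 5, so allocate the entire budget to x.
Optimal: x = 5, y = 0, value = 55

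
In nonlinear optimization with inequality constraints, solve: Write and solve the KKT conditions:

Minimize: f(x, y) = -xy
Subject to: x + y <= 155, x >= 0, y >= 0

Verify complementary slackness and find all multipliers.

Problem: min -xy s.t. x + y <= 155 (multiplier lambda), x >= 0 (mu_x), y >= 0 (mu_y)
KKT stationarity: -y + lambda - mu_x = 0, -x + lambda - mu_y = 0, with lambda, mu_x, mu_y >= 0
Complementary slackness: lambda*(x + y - 155) = 0, mu_x*x = 0, mu_y*y = 0
If lambda = 0: y = -mu_x <= 0 and x = -mu_y <= 0 force x = y = 0 with f = 0; but x = y = 155/2 is feasible with f = -24025/4 < 0, so this is not the minimum. Hence lambda > 0 and x + y = 155.
Try x > 0, y > 0 (so mu_x = mu_y = 0): y = lambda, x = lambda => x = y = lambda
x + y = 155 => 2*lambda = 155 => lambda = 155/2
x* = y* = 155/2 > 0, consistent with mu_x = mu_y = 0.
(Any feasible point with x = 0 or y = 0 has f = 0 > -24025/4, so the minimum is not on those boundaries.)
min(-xy) = -24025/4 (i.e. max xy = 24025/4)
Multipliers: lambda = 155/2, mu_x = 0, mu_y = 0
Complementary slackness: lambda*(x + y - 155) = 155/2*(155/2 + 155/2 - 155) = 0, mu_x*x = 0*155/2 = 0, mu_y*y = 0*155/2 = 0. Satisfied.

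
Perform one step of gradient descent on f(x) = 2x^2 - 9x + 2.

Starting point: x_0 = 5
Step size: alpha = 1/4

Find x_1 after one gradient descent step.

f(x) = 2x^2 - 9x + 2
f'(x) = 4x - 9
f'(5) = 4*5 + (-9) = 11
x_1 = x_0 - alpha * f'(x_0) = 5 - 1/4 * 11 = 9/4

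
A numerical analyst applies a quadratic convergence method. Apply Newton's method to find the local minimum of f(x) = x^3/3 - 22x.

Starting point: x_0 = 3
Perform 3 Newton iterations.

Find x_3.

f(x) = x^3/3 - 22x
f'(x) = x^2 - 22, f''(x) = 2x
Newton update: x_{n+1} = x_n - (x_n^2 - 22)/(2*x_n)
Step 1: x_0 = 3, f'=-13, f''=6, x_1 = 31/6
Step 2: x_1 = 31/6, f'=169/36, f''=31/3, x_2 = 1753/372
Step 3: x_2 = 1753/372, f'=28561/138384, f''=1753/186, x_3 = 6117457/1304232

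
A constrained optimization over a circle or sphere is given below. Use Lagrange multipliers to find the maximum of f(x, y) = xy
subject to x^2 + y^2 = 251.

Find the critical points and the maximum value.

Lagrange conditions: y = 2*lambda*x and x = 2*lambda*y
If x = 0 then y = 0, violating the constraint, so x, y != 0.
Dividing: y/x = x/y => x^2 = y^2 => y = x or y = -x
Constraint: 2x^2 = 251 => x^2 = 251/2 => x = +/-sqrt(251/2)
Critical points: (sqrt(251/2), sqrt(251/2)), (-sqrt(251/2), -sqrt(251/2)), (sqrt(251/2), -sqrt(251/2)), (-sqrt(251/2), sqrt(251/2))
  y = x:  xy = x^2 = 251/2  at (sqrt(251/2), sqrt(251/2)) and (-sqrt(251/2), -sqrt(251/2))
  y = -x: xy = -x^2 = -251/2 at (sqrt(251/2), -sqrt(251/2)) and (-sqrt(251/2), sqrt(251/2))
Maximum xy = 251/2 at (sqrt(251/2), sqrt(251/2)) and (-sqrt(251/2), -sqrt(251/2))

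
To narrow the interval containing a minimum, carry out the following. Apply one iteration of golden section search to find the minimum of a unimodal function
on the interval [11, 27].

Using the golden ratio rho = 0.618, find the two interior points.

Golden section search on [11, 27].
Golden ratio rho = 0.618 (approx).
Interior points:
  x_1 = 11 + (1-0.618)*16 = 17.1120
  x_2 = 11 + 0.618*16 = 20.8880
Compare f(x_1) and f(x_2) to determine which subinterval to keep.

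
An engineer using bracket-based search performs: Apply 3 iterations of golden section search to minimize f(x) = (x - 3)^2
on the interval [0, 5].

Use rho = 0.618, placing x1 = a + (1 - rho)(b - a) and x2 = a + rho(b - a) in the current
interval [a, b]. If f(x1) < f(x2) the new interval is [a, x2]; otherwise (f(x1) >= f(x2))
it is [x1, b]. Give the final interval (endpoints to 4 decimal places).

Golden section search for min of f(x) = (x - 3)^2 on [0, 5].
Each step: x1 = a + (1 - rho)(b - a), x2 = a + rho(b - a); if f(x1) < f(x2) keep [a, x2], otherwise keep [x1, b].
Step 1: [0.0000, 5.0000], x1=1.9100 (f=1.1881), x2=3.0900 (f=0.0081); f(x1) > f(x2) => keep [1.9100, 5.0000]
Step 2: [1.9100, 5.0000], x1=3.0904 (f=0.0082), x2=3.8196 (f=0.6718); f(x1) < f(x2) => keep [1.9100, 3.8196]
Step 3: [1.9100, 3.8196], x1=2.6395 (f=0.1300), x2=3.0901 (f=0.0081); f(x1) > f(x2) => keep [2.6395, 3.8196]
Final interval: [2.6395, 3.8196]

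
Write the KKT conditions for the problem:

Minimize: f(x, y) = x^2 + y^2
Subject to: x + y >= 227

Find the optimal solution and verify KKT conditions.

KKT conditions for min x^2 + y^2 s.t. x + y >= 227:
Stationarity: 2x = mu, 2y = mu
So x = y = mu/2.
Complementary slackness: mu*(x + y - 227) = 0
Primal feasibility: x + y >= 227; dual feasibility: mu >= 0
If mu = 0 then x = y = 0, but 0 + 0 < 227 is infeasible, so the constraint is active.
Constraint active: x + y = 2*(mu/2) = 227 => mu = 227
x = y = 227/2, f = 51529/2
Verify: stationarity 2*(227/2) = 227 = mu; primal 227/2 + 227/2 = 227 >= 227; dual mu = 227 >= 0; complementary slackness 227*(227 - 227) = 0. All KKT conditions hold.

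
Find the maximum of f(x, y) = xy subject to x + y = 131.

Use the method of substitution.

Substitute y = 131 - x into f(x,y) = xy:
g(x) = x(131 - x) = 131x - x^2
g'(x) = 131 - 2x = 0  =>  x = 131/2
y = 131 - 131/2 = 131/2
Maximum value = (131/2) * (131/2) = 17161/4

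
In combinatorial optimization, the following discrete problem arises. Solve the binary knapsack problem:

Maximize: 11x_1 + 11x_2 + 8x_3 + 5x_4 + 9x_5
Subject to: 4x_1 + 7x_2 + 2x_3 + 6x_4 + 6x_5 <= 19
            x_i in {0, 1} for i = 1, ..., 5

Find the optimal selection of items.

Items: item 1 (v=11, w=4), item 2 (v=11, w=7), item 3 (v=8, w=2), item 4 (v=5, w=6), item 5 (v=9, w=6)
Capacity: 19
Checking all 32 subsets (w = total weight, v = total value):
  {}: w = 0, v = 0
  {1}: w = 4, v = 11
  {2}: w = 7, v = 11
  {3}: w = 2, v = 8
  {4}: w = 6, v = 5
  {5}: w = 6, v = 9
  {1, 2}: w = 11, v = 22
  {1, 3}: w = 6, v = 19
  {1, 4}: w = 10, v = 16
  {1, 5}: w = 10, v = 20
  {2, 3}: w = 9, v = 19
  {2, 4}: w = 13, v = 16
  {2, 5}: w = 13, v = 20
  {3, 4}: w = 8, v = 13
  {3, 5}: w = 8, v = 17
  {4, 5}: w = 12, v = 14
  {1, 2, 3}: w = 13, v = 30
  {1, 2, 4}: w = 17, v = 27
  {1, 2, 5}: w = 17, v = 31
  {1, 3, 4}: w = 12, v = 24
  {1, 3, 5}: w = 12, v = 28
  {1, 4, 5}: w = 16, v = 25
  {2, 3, 4}: w = 15, v = 24
  {2, 3, 5}: w = 15, v = 28
  {2, 4, 5}: w = 19, v = 25
  {3, 4, 5}: w = 14, v = 22
  {1, 2, 3, 4}: w = 19, v = 35
  {1, 2, 3, 5}: w = 19, v = 39
  {1, 2, 4, 5}: w = 23 > 19, infeasible
  {1, 3, 4, 5}: w = 18, v = 33
  {2, 3, 4, 5}: w = 21 > 19, infeasible
  {1, 2, 3, 4, 5}: w = 25 > 19, infeasible
Best feasible subset: items [1, 2, 3, 5]
Total weight: 19 <= 19, total value: 39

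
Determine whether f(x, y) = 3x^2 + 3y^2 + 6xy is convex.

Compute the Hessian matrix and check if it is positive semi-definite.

f(x,y) = 3x^2 + 3y^2 + 6xy
Hessian H = [[6, 6], [6, 6]]
trace(H) = 12, det(H) = 0
Eigenvalues: (12 +/- sqrt(144)) / 2 = 12, 0
Since both eigenvalues >= 0, f is convex.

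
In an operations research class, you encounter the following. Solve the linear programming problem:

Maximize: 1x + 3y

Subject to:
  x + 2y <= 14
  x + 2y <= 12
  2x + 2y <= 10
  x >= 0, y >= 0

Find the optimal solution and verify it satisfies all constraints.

Feasible vertices: (0, 0), (0, 5), (5, 0)
Objective 1x + 3y at each vertex:
  (0, 0): 0
  (0, 5): 15
  (5, 0): 5
Maximum is 15 at (0, 5).
Verify constraints at (x, y) = (0, 5):
  1*0 + 2*5 = 10 <= 14
  1*0 + 2*5 = 10 <= 12
  2*0 + 2*5 = 10 <= 10 (active)
  x = 0 >= 0, y = 5 >= 0. All constraints satisfied.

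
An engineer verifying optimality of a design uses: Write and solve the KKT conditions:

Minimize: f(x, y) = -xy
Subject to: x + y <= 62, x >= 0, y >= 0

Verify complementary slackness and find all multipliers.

Problem: min -xy s.t. x + y <= 62 (multiplier lambda), x >= 0 (mu_x), y >= 0 (mu_y)
KKT stationarity: -y + lambda - mu_x = 0, -x + lambda - mu_y = 0, with lambda, mu_x, mu_y >= 0
Complementary slackness: lambda*(x + y - 62) = 0, mu_x*x = 0, mu_y*y = 0
If lambda = 0: y = -mu_x <= 0 and x = -mu_y <= 0 force x = y = 0 with f = 0; but x = y = 31 is feasible with f = -961 < 0, so this is not the minimum. Hence lambda > 0 and x + y = 62.
Try x > 0, y > 0 (so mu_x = mu_y = 0): y = lambda, x = lambda => x = y = lambda
x + y = 62 => 2*lambda = 62 => lambda = 31
x* = y* = 31 > 0, consistent with mu_x = mu_y = 0.
(Any feasible point with x = 0 or y = 0 has f = 0 > -961, so the minimum is not on those boundaries.)
min(-xy) = -961 (i.e. max xy = 961)
Multipliers: lambda = 31, mu_x = 0, mu_y = 0
Complementary slackness: lambda*(x + y - 62) = 31*(31 + 31 - 62) = 0, mu_x*x = 0*31 = 0, mu_y*y = 0*31 = 0. Satisfied.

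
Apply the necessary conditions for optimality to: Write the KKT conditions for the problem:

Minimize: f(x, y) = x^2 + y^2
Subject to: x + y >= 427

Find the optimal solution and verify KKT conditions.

KKT conditions for min x^2 + y^2 s.t. x + y >= 427:
Stationarity: 2x = mu, 2y = mu
So x = y = mu/2.
Complementary slackness: mu*(x + y - 427) = 0
Primal feasibility: x + y >= 427; dual feasibility: mu >= 0
If mu = 0 then x = y = 0, but 0 + 0 < 427 is infeasible, so the constraint is active.
Constraint active: x + y = 2*(mu/2) = 427 => mu = 427
x = y = 427/2, f = 182329/2
Verify: stationarity 2*(427/2) = 427 = mu; primal 427/2 + 427/2 = 427 >= 427; dual mu = 427 >= 0; complementary slackness 427*(427 - 427) = 0. All KKT conditions hold.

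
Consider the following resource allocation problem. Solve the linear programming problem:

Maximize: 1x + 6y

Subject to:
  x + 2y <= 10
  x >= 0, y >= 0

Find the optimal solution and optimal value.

The feasible region has vertices at [(0, 0), (10, 0), (0, 5)].
Checking objective 1x + 6y at each vertex:
  (0, 0): 1*0 + 6*0 = 0
  (10, 0): 1*10 + 6*0 = 10
  (0, 5): 1*0 + 6*5 = 30
Maximum is 30 at (0, 5).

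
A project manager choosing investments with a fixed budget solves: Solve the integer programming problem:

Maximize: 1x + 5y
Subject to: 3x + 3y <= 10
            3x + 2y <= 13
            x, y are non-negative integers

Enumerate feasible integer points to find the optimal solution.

Constraint 1: 3x + 3y <= 10
Constraint 2: 3x + 2y <= 13
Feasible x range (need y >= 0): 0 <= x <= min(10/3, 13/3) => x in {0, ..., 3}.
Enumerate feasible integer points row by row (the coefficient of y is 5 > 0, so for each x the largest feasible y gives the best value):
  x = 0: y <= min((10 - 3*0)/3, (13 - 3*0)/2) => y in {0, ..., 3}; best 1*0 + 5*3 = 15
  x = 1: y <= min((10 - 3*1)/3, (13 - 3*1)/2) => y in {0, ..., 2}; best 1*1 + 5*2 = 11
  x = 2: y <= min((10 - 3*2)/3, (13 - 3*2)/2) => y in {0, ..., 1}; best 1*2 + 5*1 = 7
  x = 3: y <= min((10 - 3*3)/3, (13 - 3*3)/2) => y in {0}; best 1*3 + 5*0 = 3
The maximum 1x + 5y = 15 is achieved at x = 0, y = 3.
Check: 3*0 + 3*3 = 9 <= 10 and 3*0 + 2*3 = 6 <= 13.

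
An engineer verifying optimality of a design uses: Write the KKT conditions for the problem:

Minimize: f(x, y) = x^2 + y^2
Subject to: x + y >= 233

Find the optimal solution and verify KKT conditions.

KKT conditions for min x^2 + y^2 s.t. x + y >= 233:
Stationarity: 2x = mu, 2y = mu
So x = y = mu/2.
Complementary slackness: mu*(x + y - 233) = 0
Primal feasibility: x + y >= 233; dual feasibility: mu >= 0
If mu = 0 then x = y = 0, but 0 + 0 < 233 is infeasible, so the constraint is active.
Constraint active: x + y = 2*(mu/2) = 233 => mu = 233
x = y = 233/2, f = 54289/2
Verify: stationarity 2*(233/2) = 233 = mu; primal 233/2 + 233/2 = 233 >= 233; dual mu = 233 >= 0; complementary slackness 233*(233 - 233) = 0. All KKT conditions hold.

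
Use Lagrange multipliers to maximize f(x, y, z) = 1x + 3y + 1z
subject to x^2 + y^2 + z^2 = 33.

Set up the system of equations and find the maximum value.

Lagrange conditions: 1 = 2*lambda*x, 3 = 2*lambda*y, 1 = 2*lambda*z
So x:1 = y:3 = z:1, i.e. x = 1t, y = 3t, z = 1t
Constraint: t^2*(1^2 + 3^2 + 1^2) = 33
  t^2 * 11 = 33  =>  t = sqrt(3)
Maximum = 1*1t + 3*3t + 1*1t = 11*sqrt(3) = sqrt(363)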